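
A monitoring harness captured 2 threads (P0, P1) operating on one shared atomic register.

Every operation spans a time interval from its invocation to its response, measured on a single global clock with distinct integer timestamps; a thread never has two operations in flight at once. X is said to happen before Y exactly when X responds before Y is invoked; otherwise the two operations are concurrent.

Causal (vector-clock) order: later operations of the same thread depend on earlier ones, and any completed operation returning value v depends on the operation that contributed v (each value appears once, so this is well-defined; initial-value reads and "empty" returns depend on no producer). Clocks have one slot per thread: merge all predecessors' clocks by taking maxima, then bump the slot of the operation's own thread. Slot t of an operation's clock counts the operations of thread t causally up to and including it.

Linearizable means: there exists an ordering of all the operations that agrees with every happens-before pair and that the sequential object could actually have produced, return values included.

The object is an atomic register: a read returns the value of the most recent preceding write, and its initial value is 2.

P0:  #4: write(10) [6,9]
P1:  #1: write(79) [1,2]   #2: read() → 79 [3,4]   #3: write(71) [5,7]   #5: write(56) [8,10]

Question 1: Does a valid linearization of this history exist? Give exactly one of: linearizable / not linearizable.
a witness: #1, #2, #3, #4, #5
step 1: #1 write(79) — value 79
step 2: #2 read() → 79 — value 79
step 3: #3 write(71) — value 71
step 4: #4 write(10) — value 10
step 5: #5 write(56) — value 56

linearizable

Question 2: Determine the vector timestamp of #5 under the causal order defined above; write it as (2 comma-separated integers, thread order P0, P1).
#1 (invocation 1): nothing precedes it; P1's component alone gives (0, 1)
#4 (invocation 6): nothing precedes it; P0's component alone gives (1, 0)
merge at #2 (invoked 3): VC(#1)=(0, 1), own-thread bump on P1 → (0, 2)
merge at #3 (invoked 5): VC(#2)=(0, 2), own-thread bump on P1 → (0, 3)
merge at #5 (invoked 8): VC(#3)=(0, 3), own-thread bump on P1 → (0, 4)
target: VC(#5) = (0, 4)

(0, 4)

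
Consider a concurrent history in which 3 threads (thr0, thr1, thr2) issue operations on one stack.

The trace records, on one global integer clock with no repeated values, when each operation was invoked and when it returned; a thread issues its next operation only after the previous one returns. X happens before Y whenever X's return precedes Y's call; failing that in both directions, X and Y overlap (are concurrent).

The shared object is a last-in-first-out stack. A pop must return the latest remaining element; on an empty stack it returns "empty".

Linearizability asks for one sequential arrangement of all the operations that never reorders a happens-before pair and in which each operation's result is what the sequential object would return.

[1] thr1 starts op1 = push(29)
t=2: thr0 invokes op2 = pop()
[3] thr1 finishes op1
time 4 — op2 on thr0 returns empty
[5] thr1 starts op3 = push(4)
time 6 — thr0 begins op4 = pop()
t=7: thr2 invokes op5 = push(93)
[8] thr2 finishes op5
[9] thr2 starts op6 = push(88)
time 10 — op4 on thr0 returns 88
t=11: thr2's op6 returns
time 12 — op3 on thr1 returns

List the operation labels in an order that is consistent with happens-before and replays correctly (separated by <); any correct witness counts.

op2 < op1 < op3 < op5 < op6 < op4

step 1: op2 pop() → empty — stack <>
step 2: op1 push(29) — stack <29>
step 3: op3 push(4) — stack <29,4>
step 4: op5 push(93) — stack <29,4,93>
step 5: op6 push(88) — stack <29,4,93,88>
step 6: op4 pop() → 88 — stack <29,4,93>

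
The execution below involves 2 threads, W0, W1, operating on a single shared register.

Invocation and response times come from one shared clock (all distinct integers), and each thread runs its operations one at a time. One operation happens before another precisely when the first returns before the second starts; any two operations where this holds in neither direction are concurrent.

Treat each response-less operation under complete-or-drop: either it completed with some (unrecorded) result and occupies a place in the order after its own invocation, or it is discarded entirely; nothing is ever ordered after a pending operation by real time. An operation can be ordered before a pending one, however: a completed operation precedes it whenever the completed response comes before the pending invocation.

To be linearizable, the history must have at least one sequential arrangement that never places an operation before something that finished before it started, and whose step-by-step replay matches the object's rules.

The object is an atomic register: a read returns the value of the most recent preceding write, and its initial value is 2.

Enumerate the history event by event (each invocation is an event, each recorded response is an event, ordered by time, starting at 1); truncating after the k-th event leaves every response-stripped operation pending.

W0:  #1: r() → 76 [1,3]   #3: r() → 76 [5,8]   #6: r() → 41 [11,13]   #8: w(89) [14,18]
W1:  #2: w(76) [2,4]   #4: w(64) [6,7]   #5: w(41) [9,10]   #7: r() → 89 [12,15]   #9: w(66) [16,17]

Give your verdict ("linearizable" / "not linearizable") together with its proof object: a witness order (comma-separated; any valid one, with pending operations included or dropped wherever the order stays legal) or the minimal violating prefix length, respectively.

1. #2 w(76), leaving value 76
2. #1 r() → 76, leaving value 76
3. #3 r() → 76, leaving value 76
4. #4 w(64), leaving value 64
5. #5 w(41), leaving value 41
6. #6 r() → 41, leaving value 41
7. #8 w(89), leaving value 89
8. #7 r() → 89, leaving value 89
9. #9 w(66), leaving value 66

linearizable — witness: #2, #1, #3, #4, #5, #6, #8, #7, #9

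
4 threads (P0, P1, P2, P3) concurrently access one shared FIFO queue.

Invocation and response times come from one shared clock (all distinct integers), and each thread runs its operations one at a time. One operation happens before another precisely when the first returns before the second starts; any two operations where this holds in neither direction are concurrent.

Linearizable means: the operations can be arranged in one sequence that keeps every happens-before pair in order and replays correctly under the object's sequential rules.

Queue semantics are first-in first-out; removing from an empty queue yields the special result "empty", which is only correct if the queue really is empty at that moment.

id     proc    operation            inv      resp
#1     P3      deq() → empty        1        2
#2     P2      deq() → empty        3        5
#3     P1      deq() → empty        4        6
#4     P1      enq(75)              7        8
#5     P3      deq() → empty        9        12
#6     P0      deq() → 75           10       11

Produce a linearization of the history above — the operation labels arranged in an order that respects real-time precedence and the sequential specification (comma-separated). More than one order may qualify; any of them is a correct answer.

#1, #2, #3, #4, #6, #5

1. #1 deq() → empty, leaving queue <>
2. #2 deq() → empty, leaving queue <>
3. #3 deq() → empty, leaving queue <>
4. #4 enq(75), leaving queue <75>
5. #6 deq() → 75, leaving queue <>
6. #5 deq() → empty, leaving queue <>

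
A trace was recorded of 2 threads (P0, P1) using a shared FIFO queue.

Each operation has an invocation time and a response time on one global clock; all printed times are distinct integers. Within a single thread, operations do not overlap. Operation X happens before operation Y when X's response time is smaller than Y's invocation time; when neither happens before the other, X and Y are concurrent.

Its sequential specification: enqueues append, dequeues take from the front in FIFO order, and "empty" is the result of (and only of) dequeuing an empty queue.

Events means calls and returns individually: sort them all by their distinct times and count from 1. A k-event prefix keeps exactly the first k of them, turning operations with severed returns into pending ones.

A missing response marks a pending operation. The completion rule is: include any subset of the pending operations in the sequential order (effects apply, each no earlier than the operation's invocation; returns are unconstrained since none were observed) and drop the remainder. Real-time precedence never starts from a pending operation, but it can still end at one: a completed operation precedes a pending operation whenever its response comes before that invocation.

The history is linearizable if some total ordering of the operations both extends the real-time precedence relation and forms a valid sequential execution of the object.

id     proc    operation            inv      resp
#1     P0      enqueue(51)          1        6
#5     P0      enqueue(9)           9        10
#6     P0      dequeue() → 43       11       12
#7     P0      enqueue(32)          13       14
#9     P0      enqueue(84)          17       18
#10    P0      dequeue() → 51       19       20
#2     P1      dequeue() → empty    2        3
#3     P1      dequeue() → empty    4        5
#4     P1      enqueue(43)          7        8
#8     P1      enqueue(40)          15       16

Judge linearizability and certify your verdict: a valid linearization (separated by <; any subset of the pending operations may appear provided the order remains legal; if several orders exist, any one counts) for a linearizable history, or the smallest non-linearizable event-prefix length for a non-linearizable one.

not linearizable — minimal violating prefix: 12 events

the violation lands at event 12, #6's response at time 12: events 1..11 linearize, events 1..12 do not
real-time-consistent orders of the 6 completed operations: 3 — all fail the FIFO queue replay
take #1, #2, #3, #4, #5, #6: step 2 already fails, because #2 dequeue() → empty cannot occur there
take #2, #1, #3, #4, #5, #6: step 3 already fails, because #3 dequeue() → empty cannot occur there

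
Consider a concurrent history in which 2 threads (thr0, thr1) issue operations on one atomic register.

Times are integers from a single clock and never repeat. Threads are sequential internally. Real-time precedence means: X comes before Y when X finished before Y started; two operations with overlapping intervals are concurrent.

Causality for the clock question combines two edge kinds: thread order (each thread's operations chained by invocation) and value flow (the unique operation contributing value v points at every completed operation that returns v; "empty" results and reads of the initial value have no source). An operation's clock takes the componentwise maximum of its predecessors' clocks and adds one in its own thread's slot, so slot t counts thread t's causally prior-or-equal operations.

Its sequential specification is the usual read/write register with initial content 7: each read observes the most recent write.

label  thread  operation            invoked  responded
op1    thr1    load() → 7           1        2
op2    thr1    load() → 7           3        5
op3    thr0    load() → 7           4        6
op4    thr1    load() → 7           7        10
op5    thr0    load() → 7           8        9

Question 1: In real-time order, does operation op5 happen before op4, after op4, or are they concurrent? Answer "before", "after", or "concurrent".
concurrent

op5 spans [8,9], op4 spans [7,10]
the intervals overlap in both directions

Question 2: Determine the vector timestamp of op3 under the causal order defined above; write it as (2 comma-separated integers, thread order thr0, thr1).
(1, 0)

op1 (invocation 1): nothing precedes it; thr1's component alone gives (0, 1)
op3 (invocation 4): nothing precedes it; thr0's component alone gives (1, 0)
from VC(op1)=(0, 1), op2 (invoked 3) maxes components and bumps thr1 → (0, 2)
from VC(op3)=(1, 0), op5 (invoked 8) maxes components and bumps thr0 → (2, 0)
from VC(op2)=(0, 2), op4 (invoked 7) maxes components and bumps thr1 → (0, 3)
target: VC(op3) = (1, 0)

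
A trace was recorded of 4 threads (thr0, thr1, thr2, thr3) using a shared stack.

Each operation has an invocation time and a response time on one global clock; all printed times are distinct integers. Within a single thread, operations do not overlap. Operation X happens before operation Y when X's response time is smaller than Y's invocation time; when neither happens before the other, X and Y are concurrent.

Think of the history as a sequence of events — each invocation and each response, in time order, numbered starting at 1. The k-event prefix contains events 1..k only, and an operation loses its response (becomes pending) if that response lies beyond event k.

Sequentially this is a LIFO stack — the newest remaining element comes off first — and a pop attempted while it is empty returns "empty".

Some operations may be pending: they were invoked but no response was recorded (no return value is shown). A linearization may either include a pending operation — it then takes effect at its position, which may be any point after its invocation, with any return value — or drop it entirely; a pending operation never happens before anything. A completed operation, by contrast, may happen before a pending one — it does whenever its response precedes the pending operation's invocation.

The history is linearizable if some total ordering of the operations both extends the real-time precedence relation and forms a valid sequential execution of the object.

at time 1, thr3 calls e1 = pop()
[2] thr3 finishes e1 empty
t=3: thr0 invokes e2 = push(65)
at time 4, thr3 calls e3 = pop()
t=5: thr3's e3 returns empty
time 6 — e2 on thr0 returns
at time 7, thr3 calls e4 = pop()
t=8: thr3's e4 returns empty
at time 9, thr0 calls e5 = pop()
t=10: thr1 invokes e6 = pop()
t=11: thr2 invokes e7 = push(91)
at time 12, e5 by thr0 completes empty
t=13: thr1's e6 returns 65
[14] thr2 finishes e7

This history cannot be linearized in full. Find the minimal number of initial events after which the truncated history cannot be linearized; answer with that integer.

8

events 1..7 are still linearizable — one witness is e1, e3, e2:
1. e1 pop() → empty, leaving stack <>
2. e3 pop() → empty, leaving stack <>
3. e2 push(65), leaving stack <65>
at event 8 (e4's time-8 response) nothing linearizes any more
e.g. e1, e2, e3, e4: illegal at step 3, since e3 pop() → empty cannot apply there
e.g. e1, e3, e2, e4: illegal at step 4, since e4 pop() → empty cannot apply there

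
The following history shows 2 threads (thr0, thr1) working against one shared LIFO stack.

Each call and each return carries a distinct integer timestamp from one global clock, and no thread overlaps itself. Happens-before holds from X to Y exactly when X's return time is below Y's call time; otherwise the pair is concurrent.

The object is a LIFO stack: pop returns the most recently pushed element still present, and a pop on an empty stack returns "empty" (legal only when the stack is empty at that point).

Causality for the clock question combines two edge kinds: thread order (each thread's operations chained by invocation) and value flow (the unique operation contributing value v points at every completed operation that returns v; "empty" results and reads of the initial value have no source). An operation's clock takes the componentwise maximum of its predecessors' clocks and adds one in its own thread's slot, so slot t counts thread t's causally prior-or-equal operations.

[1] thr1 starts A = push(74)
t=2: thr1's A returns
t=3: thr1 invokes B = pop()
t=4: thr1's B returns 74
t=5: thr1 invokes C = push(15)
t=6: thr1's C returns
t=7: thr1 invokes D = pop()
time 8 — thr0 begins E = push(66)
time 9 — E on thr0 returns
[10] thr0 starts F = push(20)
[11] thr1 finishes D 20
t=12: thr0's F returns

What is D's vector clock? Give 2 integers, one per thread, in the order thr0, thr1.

VC(A, invoked at 1): no causal predecessors; +1 on thr1 → (0, 1)
VC(E, invoked at 8): no causal predecessors; +1 on thr0 → (1, 0)
from VC(A)=(0, 1), B (invoked 3) maxes components and bumps thr1 → (0, 2)
from VC(E)=(1, 0), F (invoked 10) maxes components and bumps thr0 → (2, 0)
from VC(B)=(0, 2), C (invoked 5) maxes components and bumps thr1 → (0, 3)
from VC(C)=(0, 3), VC(F)=(2, 0), D (invoked 7) maxes components and bumps thr1 → (2, 4)
target: VC(D) = (2, 4)

(2, 4)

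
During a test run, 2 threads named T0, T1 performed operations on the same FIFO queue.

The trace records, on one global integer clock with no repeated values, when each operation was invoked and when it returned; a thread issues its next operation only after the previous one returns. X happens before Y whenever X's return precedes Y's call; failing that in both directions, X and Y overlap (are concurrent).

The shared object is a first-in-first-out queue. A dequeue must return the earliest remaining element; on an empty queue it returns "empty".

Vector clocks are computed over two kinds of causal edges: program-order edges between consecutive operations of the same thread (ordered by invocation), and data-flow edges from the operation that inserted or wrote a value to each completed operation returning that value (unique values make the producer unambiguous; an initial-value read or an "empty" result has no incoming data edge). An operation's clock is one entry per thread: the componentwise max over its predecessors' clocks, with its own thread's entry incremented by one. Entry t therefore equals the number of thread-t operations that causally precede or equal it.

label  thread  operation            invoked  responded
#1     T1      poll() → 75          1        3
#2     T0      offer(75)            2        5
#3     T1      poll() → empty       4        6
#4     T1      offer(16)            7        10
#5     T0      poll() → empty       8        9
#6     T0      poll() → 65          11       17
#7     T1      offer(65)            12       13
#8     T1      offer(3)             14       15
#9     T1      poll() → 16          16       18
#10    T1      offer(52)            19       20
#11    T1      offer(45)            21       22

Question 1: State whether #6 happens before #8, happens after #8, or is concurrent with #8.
Answer: concurrent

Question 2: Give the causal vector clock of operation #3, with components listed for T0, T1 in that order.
Answer: (1, 2)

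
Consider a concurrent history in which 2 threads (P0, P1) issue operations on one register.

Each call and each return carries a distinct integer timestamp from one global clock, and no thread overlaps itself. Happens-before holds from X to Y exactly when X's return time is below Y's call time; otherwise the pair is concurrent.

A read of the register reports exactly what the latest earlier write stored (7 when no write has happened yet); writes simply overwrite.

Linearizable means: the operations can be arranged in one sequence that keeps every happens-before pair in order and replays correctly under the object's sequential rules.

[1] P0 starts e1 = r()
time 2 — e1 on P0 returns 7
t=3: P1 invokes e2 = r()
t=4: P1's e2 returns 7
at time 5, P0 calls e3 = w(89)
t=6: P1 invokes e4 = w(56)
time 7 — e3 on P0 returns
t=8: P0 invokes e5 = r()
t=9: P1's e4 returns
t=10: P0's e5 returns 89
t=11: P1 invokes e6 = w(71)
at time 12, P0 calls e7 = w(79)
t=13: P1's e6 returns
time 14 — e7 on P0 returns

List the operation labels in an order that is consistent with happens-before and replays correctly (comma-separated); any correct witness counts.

1. e1 r() → 7, leaving value 7
2. e2 r() → 7, leaving value 7
3. e3 w(89), leaving value 89
4. e5 r() → 89, leaving value 89
5. e4 w(56), leaving value 56
6. e6 w(71), leaving value 71
7. e7 w(79), leaving value 79

e1, e2, e3, e5, e4, e6, e7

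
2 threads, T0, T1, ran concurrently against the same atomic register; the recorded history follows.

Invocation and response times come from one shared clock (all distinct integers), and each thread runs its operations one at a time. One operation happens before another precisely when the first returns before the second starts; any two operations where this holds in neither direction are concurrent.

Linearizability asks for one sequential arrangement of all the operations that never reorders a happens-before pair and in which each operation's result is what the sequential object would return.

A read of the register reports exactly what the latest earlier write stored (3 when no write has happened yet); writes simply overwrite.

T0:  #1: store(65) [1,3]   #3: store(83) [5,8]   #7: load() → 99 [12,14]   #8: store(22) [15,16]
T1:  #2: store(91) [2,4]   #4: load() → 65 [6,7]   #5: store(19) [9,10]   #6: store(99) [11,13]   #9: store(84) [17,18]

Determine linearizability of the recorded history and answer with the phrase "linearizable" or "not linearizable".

linearizable

witness order: #2, #1, #4, #3, #5, #6, #7, #8, #9
after step 1 (#2 store(91)): value 91
after step 2 (#1 store(65)): value 65
after step 3 (#4 load() → 65): value 65
after step 4 (#3 store(83)): value 83
after step 5 (#5 store(19)): value 19
after step 6 (#6 store(99)): value 99
after step 7 (#7 load() → 99): value 99
after step 8 (#8 store(22)): value 22
after step 9 (#9 store(84)): value 84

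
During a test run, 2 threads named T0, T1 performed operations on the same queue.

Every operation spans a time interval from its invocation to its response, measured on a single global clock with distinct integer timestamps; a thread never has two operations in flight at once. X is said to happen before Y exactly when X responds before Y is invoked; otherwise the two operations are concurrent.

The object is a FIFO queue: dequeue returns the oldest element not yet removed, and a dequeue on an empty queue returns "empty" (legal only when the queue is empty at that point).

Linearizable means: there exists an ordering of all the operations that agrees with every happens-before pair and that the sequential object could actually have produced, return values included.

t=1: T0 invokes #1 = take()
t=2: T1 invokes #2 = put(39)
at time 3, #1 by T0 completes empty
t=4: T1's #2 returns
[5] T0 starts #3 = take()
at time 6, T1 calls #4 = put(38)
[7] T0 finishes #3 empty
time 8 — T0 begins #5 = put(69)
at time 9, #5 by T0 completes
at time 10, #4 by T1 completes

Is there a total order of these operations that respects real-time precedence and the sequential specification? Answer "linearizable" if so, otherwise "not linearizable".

events 1..6 are fine; event 7 — the response of #3 at time 7 — makes the prefix non-linearizable
2 orders of the 3 completed queue ops respect real time; none is legal
include/drop combinations of the 1 pending operation (#4) were all tried; none helps
e.g. #1, #2, #3 (pending dropped): illegal at step 3, since #3 take() → empty cannot apply there
e.g. #2, #1, #3 (pending dropped): illegal at step 2, since #1 take() → empty cannot apply there

not linearizable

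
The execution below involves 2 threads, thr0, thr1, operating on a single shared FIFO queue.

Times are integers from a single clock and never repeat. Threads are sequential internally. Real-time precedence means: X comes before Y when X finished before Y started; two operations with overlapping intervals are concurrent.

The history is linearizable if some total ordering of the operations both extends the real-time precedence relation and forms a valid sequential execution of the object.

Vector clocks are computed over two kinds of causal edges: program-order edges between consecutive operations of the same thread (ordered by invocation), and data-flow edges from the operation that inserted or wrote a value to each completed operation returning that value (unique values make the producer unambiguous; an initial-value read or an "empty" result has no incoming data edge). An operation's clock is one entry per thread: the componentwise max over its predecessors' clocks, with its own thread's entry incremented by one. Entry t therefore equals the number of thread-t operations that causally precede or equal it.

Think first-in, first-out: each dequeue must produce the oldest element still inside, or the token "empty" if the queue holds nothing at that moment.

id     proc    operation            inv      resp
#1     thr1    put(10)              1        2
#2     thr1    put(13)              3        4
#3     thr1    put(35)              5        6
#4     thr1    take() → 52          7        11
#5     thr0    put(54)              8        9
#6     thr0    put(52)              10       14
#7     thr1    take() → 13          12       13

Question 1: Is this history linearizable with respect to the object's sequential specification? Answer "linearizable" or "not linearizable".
events 1..10 are fine; event 11 — the response of #4 at time 11 — makes the prefix non-linearizable
checked exhaustively: 2 real-time-consistent orders of 5 completed operations, zero legal FIFO queue replays
include/drop combinations of the 1 pending operation (#6) were all tried; none helps
take #1, #2, #3, #4, #5 (pending dropped): step 4 already fails, because #4 take() → 52 cannot occur there
take #1, #2, #3, #5, #4 (pending dropped): step 5 already fails, because #4 take() → 52 cannot occur there

not linearizable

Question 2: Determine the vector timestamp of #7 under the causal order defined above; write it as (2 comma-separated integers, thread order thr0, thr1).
#1, invoked 1, has no incoming edges; only thr1's bump applies → (0, 1)
#5, invoked 8, has no incoming edges; only thr0's bump applies → (1, 0)
#2 (invocation 3): componentwise max over VC(#1)=(0, 1), +1 at thr1, giving (0, 2)
#6 (invocation 10): componentwise max over VC(#5)=(1, 0), +1 at thr0, giving (2, 0)
#3 (invocation 5): componentwise max over VC(#2)=(0, 2), +1 at thr1, giving (0, 3)
#4 (invocation 7): componentwise max over VC(#3)=(0, 3), VC(#6)=(2, 0), +1 at thr1, giving (2, 4)
#7 (invocation 12): componentwise max over VC(#2)=(0, 2), VC(#4)=(2, 4), +1 at thr1, giving (2, 5)
target: VC(#7) = (2, 5)

(2, 5)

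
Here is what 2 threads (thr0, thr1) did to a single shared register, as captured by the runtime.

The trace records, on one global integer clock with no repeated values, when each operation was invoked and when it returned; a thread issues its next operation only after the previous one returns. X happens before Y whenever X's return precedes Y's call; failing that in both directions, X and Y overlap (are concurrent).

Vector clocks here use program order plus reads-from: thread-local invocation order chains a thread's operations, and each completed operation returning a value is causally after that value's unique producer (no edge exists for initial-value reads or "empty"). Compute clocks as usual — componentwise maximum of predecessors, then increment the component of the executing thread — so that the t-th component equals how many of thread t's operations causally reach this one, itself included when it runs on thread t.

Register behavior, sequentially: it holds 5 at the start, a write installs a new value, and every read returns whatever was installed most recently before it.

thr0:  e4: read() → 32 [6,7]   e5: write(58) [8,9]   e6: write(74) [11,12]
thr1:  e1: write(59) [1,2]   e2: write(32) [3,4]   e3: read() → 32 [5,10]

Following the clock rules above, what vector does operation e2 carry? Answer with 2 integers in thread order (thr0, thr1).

VC(e1, invoked at 1): no causal predecessors; +1 on thr1 → (0, 1)
e2 (invocation 3): componentwise max over VC(e1)=(0, 1), +1 at thr1, giving (0, 2)
e3 (invocation 5): componentwise max over VC(e2)=(0, 2), +1 at thr1, giving (0, 3)
e4 (invocation 6): componentwise max over VC(e2)=(0, 2), +1 at thr0, giving (1, 2)
e5 (invocation 8): componentwise max over VC(e4)=(1, 2), +1 at thr0, giving (2, 2)
e6 (invocation 11): componentwise max over VC(e5)=(2, 2), +1 at thr0, giving (3, 2)
target: VC(e2) = (0, 2)

(0, 2)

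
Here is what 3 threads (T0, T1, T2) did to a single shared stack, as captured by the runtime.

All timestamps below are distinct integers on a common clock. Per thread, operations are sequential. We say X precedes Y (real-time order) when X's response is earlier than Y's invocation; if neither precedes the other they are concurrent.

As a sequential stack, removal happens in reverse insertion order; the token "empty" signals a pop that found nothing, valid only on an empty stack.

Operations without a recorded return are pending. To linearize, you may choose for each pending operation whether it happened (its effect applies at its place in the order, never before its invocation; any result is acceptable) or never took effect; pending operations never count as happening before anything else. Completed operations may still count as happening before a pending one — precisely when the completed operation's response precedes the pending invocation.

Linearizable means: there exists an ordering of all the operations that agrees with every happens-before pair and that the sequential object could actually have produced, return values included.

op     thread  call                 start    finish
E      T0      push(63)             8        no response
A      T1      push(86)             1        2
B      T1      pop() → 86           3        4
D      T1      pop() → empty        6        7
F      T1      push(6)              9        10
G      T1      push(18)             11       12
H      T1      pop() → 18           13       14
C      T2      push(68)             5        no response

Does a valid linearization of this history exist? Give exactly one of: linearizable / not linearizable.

a witness: A, B, D, C, E, F, G, H
after step 1 (A push(86)): stack <86>
after step 2 (B pop() → 86): stack <>
after step 3 (D pop() → empty): stack <>
after step 4 (C push(68) (pending, included)): stack <68>
after step 5 (E push(63) (pending, included)): stack <68,63>
after step 6 (F push(6)): stack <68,63,6>
after step 7 (G push(18)): stack <68,63,6,18>
after step 8 (H pop() → 18): stack <68,63,6>

linearizable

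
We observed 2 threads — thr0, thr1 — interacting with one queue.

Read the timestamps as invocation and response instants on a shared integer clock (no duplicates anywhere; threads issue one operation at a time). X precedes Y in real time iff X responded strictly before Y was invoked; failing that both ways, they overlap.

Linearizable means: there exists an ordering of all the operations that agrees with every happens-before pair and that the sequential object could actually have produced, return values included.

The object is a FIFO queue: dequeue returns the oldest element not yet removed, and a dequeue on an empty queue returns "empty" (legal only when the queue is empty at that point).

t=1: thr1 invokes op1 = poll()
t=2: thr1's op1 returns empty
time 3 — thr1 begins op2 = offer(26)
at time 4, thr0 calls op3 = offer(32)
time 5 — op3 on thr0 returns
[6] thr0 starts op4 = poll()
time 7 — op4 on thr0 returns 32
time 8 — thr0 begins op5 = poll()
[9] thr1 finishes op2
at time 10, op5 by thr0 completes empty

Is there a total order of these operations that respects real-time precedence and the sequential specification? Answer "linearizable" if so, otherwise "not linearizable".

a witness: op1, op3, op4, op5, op2
after step 1 (op1 poll() → empty): queue <>
after step 2 (op3 offer(32)): queue <32>
after step 3 (op4 poll() → 32): queue <>
after step 4 (op5 poll() → empty): queue <>
after step 5 (op2 offer(26)): queue <26>

linearizable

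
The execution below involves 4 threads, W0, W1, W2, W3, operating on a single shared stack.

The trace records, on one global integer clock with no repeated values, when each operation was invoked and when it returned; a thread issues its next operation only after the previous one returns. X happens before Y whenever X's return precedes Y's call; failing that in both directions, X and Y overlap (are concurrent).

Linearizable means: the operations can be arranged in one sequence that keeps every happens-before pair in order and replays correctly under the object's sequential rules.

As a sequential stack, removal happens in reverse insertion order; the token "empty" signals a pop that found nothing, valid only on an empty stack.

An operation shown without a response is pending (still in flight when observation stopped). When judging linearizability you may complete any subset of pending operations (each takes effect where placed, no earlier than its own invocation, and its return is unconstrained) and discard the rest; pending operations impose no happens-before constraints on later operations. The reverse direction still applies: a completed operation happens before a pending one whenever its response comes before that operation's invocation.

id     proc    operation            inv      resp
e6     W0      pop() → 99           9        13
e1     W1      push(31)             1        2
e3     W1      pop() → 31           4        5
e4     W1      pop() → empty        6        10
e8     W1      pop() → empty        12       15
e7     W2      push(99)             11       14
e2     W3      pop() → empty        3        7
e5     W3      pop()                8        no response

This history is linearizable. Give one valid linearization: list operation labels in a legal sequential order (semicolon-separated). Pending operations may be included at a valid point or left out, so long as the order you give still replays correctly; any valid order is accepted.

1. e1 push(31), leaving stack <31>
2. e3 pop() → 31, leaving stack <>
3. e2 pop() → empty, leaving stack <>
4. e4 pop() → empty, leaving stack <>
5. e5 pop() (pending, included), leaving stack <>
6. e7 push(99), leaving stack <99>
7. e6 pop() → 99, leaving stack <>
8. e8 pop() → empty, leaving stack <>

e1; e3; e2; e4; e5; e7; e6; e8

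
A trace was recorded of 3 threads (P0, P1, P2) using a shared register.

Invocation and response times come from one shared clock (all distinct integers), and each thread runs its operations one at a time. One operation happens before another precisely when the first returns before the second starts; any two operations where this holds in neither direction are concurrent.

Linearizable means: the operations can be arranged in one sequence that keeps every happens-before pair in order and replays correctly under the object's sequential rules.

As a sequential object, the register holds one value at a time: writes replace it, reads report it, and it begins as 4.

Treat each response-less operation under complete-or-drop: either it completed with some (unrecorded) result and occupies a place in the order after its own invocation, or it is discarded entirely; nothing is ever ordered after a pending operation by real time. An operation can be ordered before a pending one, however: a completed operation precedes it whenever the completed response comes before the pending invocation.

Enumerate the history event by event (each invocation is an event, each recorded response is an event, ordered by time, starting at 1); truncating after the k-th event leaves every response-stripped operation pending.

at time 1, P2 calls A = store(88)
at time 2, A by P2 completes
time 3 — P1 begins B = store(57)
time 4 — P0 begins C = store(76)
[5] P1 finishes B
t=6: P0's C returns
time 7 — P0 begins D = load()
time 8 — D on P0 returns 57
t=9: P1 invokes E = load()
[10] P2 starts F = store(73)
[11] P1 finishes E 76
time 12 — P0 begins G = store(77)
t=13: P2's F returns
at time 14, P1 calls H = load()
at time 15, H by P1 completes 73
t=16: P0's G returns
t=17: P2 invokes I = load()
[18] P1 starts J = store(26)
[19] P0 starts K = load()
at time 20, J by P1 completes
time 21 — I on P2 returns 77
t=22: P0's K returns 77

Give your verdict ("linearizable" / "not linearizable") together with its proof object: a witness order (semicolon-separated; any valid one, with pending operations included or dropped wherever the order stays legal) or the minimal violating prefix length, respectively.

not linearizable — minimal violating prefix: 11 events

cut after 10 events: linearizable; cut after 11 events (E responds, time 11): not linearizable
2 orders of the 5 completed register ops respect real time; none is legal
including or dropping the 1 pending operation (F) in any combination fails
e.g. A, B, C, D, E (pending dropped): illegal at step 4, since D load() → 57 cannot apply there
e.g. A, C, B, D, E (pending dropped): illegal at step 5, since E load() → 76 cannot apply there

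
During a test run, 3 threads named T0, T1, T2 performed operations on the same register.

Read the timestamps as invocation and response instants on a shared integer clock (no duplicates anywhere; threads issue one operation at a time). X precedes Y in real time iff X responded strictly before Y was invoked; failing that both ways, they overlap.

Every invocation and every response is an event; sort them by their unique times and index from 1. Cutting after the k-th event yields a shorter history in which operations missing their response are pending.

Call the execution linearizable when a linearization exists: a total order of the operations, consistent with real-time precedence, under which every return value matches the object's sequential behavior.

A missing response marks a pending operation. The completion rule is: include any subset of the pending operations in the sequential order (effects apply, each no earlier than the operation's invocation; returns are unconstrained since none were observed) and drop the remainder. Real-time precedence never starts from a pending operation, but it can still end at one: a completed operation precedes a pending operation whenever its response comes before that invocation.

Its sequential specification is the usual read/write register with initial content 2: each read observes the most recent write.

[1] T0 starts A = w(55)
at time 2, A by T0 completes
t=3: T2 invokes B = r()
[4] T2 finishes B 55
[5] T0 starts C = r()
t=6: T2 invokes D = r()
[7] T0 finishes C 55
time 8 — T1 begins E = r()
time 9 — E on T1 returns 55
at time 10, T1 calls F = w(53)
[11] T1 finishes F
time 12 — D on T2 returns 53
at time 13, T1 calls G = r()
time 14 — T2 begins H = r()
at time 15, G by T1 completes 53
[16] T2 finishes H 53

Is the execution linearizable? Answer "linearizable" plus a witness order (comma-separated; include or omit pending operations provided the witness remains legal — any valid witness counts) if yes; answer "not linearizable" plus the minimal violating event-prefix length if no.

step 1: A w(55) — value 55
step 2: B r() → 55 — value 55
step 3: C r() → 55 — value 55
step 4: E r() → 55 — value 55
step 5: F w(53) — value 53
step 6: D r() → 53 — value 53
step 7: G r() → 53 — value 53
step 8: H r() → 53 — value 53

linearizable — witness: A, B, C, E, F, D, G, H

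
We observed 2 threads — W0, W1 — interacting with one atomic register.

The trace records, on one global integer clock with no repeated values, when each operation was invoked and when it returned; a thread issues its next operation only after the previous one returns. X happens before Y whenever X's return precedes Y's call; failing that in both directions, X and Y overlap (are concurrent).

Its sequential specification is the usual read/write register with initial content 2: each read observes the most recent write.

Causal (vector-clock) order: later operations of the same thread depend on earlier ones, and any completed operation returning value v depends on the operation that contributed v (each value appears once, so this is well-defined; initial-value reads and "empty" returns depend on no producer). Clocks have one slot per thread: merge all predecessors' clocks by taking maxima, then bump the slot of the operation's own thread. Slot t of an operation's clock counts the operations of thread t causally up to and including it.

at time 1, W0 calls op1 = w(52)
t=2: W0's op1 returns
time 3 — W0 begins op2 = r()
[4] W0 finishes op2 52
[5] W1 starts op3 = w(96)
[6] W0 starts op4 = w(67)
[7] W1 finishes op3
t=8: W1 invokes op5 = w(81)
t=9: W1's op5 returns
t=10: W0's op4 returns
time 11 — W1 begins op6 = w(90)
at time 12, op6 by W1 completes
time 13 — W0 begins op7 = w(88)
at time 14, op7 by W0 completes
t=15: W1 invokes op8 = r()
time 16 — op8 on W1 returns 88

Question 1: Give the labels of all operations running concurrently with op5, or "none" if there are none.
Answer: op4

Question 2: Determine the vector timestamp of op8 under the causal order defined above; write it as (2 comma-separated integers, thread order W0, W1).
Answer: (4, 4)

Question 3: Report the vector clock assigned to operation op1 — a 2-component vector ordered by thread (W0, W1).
Answer: (1, 0)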